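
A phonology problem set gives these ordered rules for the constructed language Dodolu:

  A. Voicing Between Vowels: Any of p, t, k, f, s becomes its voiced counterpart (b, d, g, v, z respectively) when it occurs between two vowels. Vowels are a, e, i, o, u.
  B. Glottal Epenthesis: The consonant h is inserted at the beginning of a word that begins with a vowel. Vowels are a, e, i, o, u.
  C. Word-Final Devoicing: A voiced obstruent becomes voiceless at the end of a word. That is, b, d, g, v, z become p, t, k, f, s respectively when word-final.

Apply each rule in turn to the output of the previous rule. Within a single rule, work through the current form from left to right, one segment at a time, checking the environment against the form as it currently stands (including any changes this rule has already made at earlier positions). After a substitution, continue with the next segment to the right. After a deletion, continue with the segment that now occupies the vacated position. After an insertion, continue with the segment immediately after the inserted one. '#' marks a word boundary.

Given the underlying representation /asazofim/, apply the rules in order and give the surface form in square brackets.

A Voicing Between Vowels: [asazofim] → [azazovim]
B Glottal Epenthesis: [azazovim] → [hazazovim]
C Word-Final Devoicing: no change — [hazazovim]

[hazazovim]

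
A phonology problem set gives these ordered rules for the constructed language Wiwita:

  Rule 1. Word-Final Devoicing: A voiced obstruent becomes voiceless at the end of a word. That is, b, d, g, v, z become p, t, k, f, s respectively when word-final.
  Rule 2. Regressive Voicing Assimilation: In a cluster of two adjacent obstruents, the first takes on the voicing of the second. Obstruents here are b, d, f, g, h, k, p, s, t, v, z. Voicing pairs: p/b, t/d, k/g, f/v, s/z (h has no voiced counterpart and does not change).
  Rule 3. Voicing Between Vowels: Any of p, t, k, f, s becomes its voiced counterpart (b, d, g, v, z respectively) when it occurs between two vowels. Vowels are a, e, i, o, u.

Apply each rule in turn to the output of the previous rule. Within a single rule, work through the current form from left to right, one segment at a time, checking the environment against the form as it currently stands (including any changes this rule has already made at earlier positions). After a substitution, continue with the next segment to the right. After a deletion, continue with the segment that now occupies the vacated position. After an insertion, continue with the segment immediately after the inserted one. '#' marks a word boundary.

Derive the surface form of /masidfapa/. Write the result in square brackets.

Rule 1 Word-Final Devoicing: no change — [masidfapa]
Rule 2 Regressive Voicing Assimilation: [masidfapa] → [masitfapa]
Rule 3 Voicing Between Vowels: [masitfapa] → [mazitfaba]

[mazitfaba]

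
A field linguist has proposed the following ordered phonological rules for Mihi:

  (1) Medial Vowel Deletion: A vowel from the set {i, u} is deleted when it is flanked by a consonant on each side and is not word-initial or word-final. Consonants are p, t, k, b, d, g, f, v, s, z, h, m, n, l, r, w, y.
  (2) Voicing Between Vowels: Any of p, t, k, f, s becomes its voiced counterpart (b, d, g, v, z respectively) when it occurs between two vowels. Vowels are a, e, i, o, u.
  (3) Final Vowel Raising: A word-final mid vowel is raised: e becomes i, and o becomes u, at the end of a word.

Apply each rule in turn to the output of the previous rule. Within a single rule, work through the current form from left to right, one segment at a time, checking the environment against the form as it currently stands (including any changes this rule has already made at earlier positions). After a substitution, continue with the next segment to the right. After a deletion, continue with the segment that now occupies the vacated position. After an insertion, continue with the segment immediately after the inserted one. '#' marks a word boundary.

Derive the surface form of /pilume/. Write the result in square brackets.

[plmi]

(1) Medial Vowel Deletion: [pilume] → [plme]
(2) Voicing Between Vowels: no change — [plme]
(3) Final Vowel Raising: [plme] → [plmi]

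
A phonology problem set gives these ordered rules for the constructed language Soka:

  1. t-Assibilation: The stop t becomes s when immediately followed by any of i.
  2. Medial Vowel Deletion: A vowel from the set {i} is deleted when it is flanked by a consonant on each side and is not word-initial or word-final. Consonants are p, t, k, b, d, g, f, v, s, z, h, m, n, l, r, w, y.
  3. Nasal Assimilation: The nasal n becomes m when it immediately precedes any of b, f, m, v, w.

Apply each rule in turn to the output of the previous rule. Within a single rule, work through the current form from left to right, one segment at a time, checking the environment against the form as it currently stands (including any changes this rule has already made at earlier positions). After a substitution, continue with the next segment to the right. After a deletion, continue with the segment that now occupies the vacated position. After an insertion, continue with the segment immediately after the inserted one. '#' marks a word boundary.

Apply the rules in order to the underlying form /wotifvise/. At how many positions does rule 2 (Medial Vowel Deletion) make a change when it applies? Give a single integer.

2

1 t-Assibilation: [wotifvise] → [wosifvise]
2 Medial Vowel Deletion: [wosifvise] → [wosfvse]
3 Nasal Assimilation: no change — [wosfvse]
Rule 2 changed 2 position(s).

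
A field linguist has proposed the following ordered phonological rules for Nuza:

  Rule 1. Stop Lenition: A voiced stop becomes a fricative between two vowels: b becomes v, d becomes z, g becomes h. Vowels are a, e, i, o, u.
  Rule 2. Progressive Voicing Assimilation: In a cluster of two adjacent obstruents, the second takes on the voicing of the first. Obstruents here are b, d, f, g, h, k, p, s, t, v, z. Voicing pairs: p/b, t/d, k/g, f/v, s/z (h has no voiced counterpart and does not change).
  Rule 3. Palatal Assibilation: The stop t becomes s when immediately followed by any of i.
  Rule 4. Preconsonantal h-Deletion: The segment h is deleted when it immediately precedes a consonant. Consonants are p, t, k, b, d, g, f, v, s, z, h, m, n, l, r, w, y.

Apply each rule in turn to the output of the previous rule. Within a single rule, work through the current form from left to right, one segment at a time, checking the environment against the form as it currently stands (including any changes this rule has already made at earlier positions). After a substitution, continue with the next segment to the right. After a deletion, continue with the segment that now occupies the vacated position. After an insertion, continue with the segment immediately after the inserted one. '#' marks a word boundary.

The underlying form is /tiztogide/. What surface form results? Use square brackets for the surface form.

[sizdohize]

Rule 1 Stop Lenition: [tiztogide] → [tiztohize]
Rule 2 Progressive Voicing Assimilation: [tiztohize] → [tizdohize]
Rule 3 Palatal Assibilation: [tizdohize] → [sizdohize]
Rule 4 Preconsonantal h-Deletion: no change — [sizdohize]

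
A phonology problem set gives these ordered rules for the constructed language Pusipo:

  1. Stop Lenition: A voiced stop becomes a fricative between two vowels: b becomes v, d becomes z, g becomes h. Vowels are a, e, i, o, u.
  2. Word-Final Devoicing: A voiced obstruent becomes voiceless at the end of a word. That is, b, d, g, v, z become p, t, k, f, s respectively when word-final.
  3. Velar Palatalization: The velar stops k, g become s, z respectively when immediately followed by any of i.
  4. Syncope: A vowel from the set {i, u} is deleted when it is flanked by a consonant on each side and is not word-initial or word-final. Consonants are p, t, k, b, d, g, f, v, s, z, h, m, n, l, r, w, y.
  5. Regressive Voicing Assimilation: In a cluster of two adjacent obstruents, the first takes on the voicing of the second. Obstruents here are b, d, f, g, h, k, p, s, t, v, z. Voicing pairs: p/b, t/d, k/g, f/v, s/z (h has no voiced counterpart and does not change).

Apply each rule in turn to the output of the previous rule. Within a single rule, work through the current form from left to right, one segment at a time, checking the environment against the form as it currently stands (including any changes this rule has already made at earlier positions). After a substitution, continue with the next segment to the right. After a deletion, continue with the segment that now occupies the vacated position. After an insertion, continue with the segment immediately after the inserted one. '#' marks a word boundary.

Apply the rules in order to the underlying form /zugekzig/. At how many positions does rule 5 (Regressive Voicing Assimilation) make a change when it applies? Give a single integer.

1 Stop Lenition: [zugekzig] → [zuhekzig]
2 Word-Final Devoicing: [zuhekzig] → [zuhekzik]
3 Velar Palatalization: no change — [zuhekzik]
4 Syncope: [zuhekzik] → [zhekzk]
5 Regressive Voicing Assimilation: [zhekzk] → [shegsk]
Rule 5 changed 3 position(s).

3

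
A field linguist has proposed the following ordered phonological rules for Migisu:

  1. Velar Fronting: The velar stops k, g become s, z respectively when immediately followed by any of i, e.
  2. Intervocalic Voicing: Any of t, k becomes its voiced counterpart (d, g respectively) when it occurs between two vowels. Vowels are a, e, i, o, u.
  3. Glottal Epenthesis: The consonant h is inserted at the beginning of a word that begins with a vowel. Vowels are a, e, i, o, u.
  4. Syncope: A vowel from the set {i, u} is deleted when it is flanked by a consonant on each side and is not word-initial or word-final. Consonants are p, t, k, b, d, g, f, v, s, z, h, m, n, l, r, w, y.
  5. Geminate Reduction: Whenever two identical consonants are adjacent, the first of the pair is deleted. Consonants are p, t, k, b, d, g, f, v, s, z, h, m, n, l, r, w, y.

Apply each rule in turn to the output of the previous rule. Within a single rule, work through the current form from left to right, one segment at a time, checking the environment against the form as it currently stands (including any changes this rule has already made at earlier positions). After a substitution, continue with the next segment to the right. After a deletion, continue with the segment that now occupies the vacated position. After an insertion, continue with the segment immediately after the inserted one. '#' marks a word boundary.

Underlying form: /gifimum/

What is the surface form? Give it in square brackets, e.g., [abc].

[zfm]

1 Velar Fronting: [gifimum] → [zifimum]
2 Intervocalic Voicing: no change — [zifimum]
3 Glottal Epenthesis: no change — [zifimum]
4 Syncope: [zifimum] → [zfmm]
5 Geminate Reduction: [zfmm] → [zfm]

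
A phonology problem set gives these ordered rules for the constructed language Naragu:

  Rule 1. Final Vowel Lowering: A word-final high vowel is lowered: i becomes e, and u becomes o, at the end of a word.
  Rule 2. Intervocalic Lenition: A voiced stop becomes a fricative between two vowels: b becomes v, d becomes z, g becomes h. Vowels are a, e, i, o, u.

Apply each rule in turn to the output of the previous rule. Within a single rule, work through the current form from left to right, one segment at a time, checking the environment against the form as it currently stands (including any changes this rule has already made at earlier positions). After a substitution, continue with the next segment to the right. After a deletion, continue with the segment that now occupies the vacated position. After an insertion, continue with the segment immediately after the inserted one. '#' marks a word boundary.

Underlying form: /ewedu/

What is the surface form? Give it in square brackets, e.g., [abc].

[ewezo]

Rule 1 Final Vowel Lowering: [ewedu] → [ewedo]
Rule 2 Intervocalic Lenition: [ewedo] → [ewezo]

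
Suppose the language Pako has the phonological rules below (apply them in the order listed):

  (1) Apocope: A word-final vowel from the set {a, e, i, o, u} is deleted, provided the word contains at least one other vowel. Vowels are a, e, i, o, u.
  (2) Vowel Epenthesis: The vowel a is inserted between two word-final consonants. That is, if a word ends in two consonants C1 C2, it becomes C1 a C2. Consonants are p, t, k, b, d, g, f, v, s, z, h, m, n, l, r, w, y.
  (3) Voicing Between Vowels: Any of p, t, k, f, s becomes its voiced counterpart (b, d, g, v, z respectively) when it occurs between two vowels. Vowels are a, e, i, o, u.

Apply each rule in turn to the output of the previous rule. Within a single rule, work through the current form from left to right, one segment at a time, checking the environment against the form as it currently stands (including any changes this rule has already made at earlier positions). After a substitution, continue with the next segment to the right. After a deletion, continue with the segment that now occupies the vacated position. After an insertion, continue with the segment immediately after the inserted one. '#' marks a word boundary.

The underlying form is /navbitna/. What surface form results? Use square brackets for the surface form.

[navbidan]

(1) Apocope: [navbitna] → [navbitn]
(2) Vowel Epenthesis: [navbitn] → [navbitan]
(3) Voicing Between Vowels: [navbitan] → [navbidan]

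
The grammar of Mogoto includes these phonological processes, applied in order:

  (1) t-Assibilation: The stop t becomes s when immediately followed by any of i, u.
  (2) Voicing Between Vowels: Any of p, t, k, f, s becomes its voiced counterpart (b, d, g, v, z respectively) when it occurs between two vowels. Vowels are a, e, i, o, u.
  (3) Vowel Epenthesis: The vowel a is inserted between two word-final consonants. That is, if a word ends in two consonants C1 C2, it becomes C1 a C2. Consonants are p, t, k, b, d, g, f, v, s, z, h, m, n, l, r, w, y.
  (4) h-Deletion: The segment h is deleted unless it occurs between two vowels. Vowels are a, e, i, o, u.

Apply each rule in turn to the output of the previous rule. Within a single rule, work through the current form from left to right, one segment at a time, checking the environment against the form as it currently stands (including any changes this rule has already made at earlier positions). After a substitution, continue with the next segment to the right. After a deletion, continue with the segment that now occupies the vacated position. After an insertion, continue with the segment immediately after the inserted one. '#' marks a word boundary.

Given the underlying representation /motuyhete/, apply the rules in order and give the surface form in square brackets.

(1) t-Assibilation: [motuyhete] → [mosuyhete]
(2) Voicing Between Vowels: [mosuyhete] → [mozuyhede]
(3) Vowel Epenthesis: no change — [mozuyhede]
(4) h-Deletion: [mozuyhede] → [mozuyede]

[mozuyede]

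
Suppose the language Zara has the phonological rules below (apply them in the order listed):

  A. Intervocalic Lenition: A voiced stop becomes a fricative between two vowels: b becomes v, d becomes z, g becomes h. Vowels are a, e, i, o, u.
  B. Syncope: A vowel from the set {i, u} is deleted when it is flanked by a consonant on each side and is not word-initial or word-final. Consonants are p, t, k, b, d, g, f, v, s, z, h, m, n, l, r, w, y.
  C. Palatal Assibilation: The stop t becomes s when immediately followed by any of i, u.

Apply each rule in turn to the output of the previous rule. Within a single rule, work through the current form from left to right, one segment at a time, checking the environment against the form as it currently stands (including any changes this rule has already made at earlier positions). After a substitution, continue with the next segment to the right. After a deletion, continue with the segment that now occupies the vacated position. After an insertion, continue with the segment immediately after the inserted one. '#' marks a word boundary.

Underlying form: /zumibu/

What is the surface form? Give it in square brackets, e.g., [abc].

A Intervocalic Lenition: [zumibu] → [zumivu]
B Syncope: [zumivu] → [zmvu]
C Palatal Assibilation: no change — [zmvu]

[zmvu]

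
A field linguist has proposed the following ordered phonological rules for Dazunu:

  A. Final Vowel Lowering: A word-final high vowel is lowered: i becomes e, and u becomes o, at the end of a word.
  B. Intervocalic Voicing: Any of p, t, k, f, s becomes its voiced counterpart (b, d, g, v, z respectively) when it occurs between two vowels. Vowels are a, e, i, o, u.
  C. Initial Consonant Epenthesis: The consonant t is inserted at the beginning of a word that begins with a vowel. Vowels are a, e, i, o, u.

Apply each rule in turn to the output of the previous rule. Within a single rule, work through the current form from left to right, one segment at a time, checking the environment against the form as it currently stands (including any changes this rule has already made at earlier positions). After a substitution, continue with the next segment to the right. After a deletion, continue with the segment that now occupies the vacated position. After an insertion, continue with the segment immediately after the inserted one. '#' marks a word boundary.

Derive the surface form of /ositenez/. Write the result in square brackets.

A Final Vowel Lowering: no change — [ositenez]
B Intervocalic Voicing: [ositenez] → [ozidenez]
C Initial Consonant Epenthesis: [ozidenez] → [tozidenez]

[tozidenez]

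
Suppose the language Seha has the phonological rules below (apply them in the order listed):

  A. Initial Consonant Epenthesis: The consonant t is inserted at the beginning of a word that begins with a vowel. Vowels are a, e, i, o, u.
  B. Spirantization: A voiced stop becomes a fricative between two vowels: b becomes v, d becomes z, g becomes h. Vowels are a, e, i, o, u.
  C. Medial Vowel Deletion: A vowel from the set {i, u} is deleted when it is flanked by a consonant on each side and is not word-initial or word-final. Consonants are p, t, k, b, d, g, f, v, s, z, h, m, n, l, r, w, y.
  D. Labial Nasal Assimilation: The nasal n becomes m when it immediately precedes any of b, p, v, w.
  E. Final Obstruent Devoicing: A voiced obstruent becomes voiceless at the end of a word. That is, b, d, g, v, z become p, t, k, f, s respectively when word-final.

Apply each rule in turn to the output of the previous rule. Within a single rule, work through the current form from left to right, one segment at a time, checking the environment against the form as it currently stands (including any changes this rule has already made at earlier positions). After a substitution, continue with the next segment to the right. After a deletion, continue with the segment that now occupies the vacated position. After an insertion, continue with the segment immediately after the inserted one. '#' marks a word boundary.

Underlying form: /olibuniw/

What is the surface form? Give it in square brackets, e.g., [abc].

A Initial Consonant Epenthesis: [olibuniw] → [tolibuniw]
B Spirantization: [tolibuniw] → [tolivuniw]
C Medial Vowel Deletion: [tolivuniw] → [tolvnw]
D Labial Nasal Assimilation: [tolvnw] → [tolvmw]
E Final Obstruent Devoicing: no change — [tolvmw]

[tolvmw]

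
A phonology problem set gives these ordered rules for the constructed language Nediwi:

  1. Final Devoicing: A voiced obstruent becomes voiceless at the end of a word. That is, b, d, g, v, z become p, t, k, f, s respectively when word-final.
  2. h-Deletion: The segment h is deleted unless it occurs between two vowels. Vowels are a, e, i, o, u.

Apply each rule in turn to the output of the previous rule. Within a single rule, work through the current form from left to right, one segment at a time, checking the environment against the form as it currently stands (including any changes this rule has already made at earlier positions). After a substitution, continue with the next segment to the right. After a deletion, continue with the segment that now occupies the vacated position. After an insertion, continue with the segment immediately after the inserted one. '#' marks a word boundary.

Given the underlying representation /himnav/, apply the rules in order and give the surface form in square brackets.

[imnaf]

1 Final Devoicing: [himnav] → [himnaf]
2 h-Deletion: [himnaf] → [imnaf]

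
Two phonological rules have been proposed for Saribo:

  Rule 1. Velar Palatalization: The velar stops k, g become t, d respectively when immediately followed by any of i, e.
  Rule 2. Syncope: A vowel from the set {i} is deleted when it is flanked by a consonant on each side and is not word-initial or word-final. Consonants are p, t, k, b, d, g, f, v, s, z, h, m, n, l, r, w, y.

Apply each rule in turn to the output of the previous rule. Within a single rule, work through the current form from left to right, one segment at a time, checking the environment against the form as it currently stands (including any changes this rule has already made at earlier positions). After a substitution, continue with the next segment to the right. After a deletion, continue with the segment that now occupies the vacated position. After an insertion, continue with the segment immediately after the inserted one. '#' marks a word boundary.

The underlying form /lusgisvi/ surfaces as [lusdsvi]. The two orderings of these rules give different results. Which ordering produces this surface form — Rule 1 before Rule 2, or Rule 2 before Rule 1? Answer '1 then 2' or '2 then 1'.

1 then 2

Order 1 then 2:
  1 Velar Palatalization: [lusgisvi] → [lusdisvi]
  2 Syncope: [lusdisvi] → [lusdsvi]
  result: [lusdsvi]
Order 2 then 1:
  2 Syncope: [lusgisvi] → [lusgsvi]
  1 Velar Palatalization: no change — [lusgsvi]
  result: [lusgsvi]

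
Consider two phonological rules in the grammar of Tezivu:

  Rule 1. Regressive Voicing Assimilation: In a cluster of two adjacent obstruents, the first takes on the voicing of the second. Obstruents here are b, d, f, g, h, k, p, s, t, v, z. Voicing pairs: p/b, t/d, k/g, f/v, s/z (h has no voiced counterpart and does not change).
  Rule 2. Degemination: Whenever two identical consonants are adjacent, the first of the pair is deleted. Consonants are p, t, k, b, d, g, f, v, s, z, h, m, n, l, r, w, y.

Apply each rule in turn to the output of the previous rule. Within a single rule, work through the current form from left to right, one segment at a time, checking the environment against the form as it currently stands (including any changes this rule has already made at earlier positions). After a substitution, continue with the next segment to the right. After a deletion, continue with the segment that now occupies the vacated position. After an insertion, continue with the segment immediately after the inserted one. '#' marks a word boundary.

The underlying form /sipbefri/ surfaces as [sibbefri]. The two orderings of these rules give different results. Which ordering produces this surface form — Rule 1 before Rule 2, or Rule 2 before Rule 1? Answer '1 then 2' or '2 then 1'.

Order 1 then 2:
  1 Regressive Voicing Assimilation: [sipbefri] → [sibbefri]
  2 Degemination: [sibbefri] → [sibefri]
  result: [sibefri]
Order 2 then 1:
  2 Degemination: no change — [sipbefri]
  1 Regressive Voicing Assimilation: [sipbefri] → [sibbefri]
  result: [sibbefri]

2 then 1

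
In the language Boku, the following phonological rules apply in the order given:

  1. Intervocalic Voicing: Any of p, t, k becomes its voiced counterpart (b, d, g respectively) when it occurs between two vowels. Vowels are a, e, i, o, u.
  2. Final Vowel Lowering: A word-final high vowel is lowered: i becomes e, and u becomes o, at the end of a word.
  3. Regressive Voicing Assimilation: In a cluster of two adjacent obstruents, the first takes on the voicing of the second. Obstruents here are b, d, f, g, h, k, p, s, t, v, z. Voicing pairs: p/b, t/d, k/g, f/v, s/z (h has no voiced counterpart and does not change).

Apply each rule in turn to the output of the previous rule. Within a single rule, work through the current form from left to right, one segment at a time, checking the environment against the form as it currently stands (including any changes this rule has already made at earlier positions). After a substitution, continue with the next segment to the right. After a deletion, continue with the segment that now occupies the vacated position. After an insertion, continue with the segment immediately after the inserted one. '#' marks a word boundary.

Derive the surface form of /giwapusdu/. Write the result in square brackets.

[giwabuzdo]

1 Intervocalic Voicing: [giwapusdu] → [giwabusdu]
2 Final Vowel Lowering: [giwabusdu] → [giwabusdo]
3 Regressive Voicing Assimilation: [giwabusdo] → [giwabuzdo]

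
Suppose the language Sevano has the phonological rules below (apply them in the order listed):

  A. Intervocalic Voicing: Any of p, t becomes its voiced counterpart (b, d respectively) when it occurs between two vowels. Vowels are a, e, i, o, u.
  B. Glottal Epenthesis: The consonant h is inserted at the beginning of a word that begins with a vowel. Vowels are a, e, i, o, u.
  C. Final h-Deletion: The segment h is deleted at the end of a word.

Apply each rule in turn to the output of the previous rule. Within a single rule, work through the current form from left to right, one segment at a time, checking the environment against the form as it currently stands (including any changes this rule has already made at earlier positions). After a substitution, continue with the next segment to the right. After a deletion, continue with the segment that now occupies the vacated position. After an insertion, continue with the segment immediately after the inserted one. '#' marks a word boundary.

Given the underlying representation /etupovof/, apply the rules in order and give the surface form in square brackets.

A Intervocalic Voicing: [etupovof] → [edubovof]
B Glottal Epenthesis: [edubovof] → [hedubovof]
C Final h-Deletion: no change — [hedubovof]

[hedubovof]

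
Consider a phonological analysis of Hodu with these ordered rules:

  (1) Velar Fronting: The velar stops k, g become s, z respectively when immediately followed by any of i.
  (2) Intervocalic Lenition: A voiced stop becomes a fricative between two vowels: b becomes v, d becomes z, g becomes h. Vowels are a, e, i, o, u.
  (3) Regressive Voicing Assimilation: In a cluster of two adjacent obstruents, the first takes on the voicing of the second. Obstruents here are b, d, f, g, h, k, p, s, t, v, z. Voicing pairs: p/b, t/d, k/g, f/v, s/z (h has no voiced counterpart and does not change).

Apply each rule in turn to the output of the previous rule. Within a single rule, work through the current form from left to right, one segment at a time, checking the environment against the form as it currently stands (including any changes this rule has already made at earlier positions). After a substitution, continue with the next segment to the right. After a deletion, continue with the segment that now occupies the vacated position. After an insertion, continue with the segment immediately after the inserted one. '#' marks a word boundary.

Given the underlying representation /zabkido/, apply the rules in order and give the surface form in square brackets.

[zapsizo]

(1) Velar Fronting: [zabkido] → [zabsido]
(2) Intervocalic Lenition: [zabsido] → [zabsizo]
(3) Regressive Voicing Assimilation: [zabsizo] → [zapsizo]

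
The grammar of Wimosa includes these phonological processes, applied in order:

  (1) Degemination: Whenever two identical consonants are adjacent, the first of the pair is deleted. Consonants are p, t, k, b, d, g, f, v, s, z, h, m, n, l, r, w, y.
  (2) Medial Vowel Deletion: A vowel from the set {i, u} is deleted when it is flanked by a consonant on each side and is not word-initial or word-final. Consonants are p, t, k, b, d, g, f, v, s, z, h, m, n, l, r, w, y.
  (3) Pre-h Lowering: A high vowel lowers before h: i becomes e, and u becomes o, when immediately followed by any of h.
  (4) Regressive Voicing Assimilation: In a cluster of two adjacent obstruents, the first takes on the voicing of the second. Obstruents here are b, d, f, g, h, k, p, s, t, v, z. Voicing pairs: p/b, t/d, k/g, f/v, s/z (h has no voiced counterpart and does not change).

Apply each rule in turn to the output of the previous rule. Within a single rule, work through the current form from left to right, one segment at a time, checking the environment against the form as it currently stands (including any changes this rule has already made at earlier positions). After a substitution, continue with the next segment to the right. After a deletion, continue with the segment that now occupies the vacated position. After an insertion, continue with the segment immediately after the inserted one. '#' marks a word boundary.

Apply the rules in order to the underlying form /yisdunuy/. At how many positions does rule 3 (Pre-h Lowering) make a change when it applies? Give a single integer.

(1) Degemination: no change — [yisdunuy]
(2) Medial Vowel Deletion: [yisdunuy] → [ysdny]
(3) Pre-h Lowering: no change — [ysdny]
(4) Regressive Voicing Assimilation: [ysdny] → [yzdny]
Rule 3 changed 0 position(s).

0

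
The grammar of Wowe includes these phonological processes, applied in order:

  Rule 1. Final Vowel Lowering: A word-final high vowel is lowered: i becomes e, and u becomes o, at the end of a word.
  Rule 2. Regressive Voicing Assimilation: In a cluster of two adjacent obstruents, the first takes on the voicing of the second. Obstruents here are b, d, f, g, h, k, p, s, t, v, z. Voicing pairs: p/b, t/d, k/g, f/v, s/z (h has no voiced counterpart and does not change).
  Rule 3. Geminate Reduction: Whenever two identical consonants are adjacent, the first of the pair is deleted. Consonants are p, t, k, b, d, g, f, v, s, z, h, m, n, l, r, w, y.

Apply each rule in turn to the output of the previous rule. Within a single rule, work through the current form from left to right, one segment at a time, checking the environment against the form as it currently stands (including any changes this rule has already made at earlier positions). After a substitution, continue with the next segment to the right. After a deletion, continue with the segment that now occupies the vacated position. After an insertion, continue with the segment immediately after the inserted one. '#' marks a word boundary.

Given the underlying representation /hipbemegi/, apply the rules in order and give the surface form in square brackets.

Rule 1 Final Vowel Lowering: [hipbemegi] → [hipbemege]
Rule 2 Regressive Voicing Assimilation: [hipbemege] → [hibbemege]
Rule 3 Geminate Reduction: [hibbemege] → [hibemege]

[hibemege]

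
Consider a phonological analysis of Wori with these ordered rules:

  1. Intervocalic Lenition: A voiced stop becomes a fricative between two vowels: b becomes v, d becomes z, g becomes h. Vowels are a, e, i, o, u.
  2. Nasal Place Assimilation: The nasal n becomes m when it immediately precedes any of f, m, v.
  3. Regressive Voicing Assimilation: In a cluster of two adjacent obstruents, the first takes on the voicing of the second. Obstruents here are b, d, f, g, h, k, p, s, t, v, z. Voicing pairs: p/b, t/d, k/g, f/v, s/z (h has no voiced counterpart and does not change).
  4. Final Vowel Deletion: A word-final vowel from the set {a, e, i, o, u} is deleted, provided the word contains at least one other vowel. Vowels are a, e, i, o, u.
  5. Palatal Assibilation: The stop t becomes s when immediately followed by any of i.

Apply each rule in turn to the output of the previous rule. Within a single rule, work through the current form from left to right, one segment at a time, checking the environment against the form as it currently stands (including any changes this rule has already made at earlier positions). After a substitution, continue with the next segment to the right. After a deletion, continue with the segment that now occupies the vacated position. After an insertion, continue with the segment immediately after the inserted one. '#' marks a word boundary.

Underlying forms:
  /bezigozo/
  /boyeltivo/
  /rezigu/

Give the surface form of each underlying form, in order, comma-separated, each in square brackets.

/bezigozo/:
  1 Intervocalic Lenition: [bezigozo] → [bezihozo]
  2 Nasal Place Assimilation: no change — [bezihozo]
  3 Regressive Voicing Assimilation: no change — [bezihozo]
  4 Final Vowel Deletion: [bezihozo] → [bezihoz]
  5 Palatal Assibilation: no change — [bezihoz]
/boyeltivo/:
  1 Intervocalic Lenition: no change — [boyeltivo]
  2 Nasal Place Assimilation: no change — [boyeltivo]
  3 Regressive Voicing Assimilation: no change — [boyeltivo]
  4 Final Vowel Deletion: [boyeltivo] → [boyeltiv]
  5 Palatal Assibilation: [boyeltiv] → [boyelsiv]
/rezigu/:
  1 Intervocalic Lenition: [rezigu] → [rezihu]
  2 Nasal Place Assimilation: no change — [rezihu]
  3 Regressive Voicing Assimilation: no change — [rezihu]
  4 Final Vowel Deletion: [rezihu] → [rezih]
  5 Palatal Assibilation: no change — [rezih]

[bezihoz], [boyelsiv], [rezih]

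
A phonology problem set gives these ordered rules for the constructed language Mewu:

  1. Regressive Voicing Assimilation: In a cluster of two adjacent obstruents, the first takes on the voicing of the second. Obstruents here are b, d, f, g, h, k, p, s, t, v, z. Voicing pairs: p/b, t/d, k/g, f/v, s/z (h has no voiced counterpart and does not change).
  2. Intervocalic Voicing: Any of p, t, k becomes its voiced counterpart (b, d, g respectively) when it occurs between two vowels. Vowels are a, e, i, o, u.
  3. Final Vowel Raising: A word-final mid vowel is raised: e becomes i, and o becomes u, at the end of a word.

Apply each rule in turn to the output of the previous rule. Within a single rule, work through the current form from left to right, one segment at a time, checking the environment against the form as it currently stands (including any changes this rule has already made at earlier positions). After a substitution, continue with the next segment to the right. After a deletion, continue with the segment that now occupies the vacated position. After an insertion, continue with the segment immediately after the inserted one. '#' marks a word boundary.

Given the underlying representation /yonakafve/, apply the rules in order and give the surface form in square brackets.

[yonagavvi]

1 Regressive Voicing Assimilation: [yonakafve] → [yonakavve]
2 Intervocalic Voicing: [yonakavve] → [yonagavve]
3 Final Vowel Raising: [yonagavve] → [yonagavvi]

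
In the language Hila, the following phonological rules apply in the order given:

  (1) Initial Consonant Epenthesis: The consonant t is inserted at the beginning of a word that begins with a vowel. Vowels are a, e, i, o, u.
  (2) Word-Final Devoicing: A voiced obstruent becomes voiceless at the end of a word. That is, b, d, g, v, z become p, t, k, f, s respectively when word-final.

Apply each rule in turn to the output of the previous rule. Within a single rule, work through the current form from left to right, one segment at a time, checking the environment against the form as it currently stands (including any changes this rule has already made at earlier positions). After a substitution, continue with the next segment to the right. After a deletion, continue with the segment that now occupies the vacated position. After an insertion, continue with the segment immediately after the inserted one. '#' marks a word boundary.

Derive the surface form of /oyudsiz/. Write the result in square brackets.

(1) Initial Consonant Epenthesis: [oyudsiz] → [toyudsiz]
(2) Word-Final Devoicing: [toyudsiz] → [toyudsis]

[toyudsis]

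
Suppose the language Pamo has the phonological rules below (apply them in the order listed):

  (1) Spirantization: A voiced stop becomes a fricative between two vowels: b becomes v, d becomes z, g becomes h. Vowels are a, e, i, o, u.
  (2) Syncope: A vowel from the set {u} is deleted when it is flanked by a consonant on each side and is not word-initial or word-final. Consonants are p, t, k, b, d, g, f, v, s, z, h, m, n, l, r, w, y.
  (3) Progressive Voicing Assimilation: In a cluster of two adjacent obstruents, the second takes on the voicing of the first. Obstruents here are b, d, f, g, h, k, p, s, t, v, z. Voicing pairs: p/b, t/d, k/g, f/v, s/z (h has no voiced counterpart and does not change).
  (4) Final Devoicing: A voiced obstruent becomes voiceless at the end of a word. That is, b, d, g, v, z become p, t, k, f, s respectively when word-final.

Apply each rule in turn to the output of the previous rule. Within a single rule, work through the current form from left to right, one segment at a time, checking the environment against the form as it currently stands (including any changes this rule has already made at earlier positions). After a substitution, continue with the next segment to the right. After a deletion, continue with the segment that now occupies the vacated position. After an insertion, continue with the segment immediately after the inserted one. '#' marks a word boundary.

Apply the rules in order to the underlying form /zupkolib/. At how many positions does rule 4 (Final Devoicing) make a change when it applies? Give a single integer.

1

(1) Spirantization: no change — [zupkolib]
(2) Syncope: [zupkolib] → [zpkolib]
(3) Progressive Voicing Assimilation: [zpkolib] → [zbgolib]
(4) Final Devoicing: [zbgolib] → [zbgolip]
Rule 4 changed 1 position(s).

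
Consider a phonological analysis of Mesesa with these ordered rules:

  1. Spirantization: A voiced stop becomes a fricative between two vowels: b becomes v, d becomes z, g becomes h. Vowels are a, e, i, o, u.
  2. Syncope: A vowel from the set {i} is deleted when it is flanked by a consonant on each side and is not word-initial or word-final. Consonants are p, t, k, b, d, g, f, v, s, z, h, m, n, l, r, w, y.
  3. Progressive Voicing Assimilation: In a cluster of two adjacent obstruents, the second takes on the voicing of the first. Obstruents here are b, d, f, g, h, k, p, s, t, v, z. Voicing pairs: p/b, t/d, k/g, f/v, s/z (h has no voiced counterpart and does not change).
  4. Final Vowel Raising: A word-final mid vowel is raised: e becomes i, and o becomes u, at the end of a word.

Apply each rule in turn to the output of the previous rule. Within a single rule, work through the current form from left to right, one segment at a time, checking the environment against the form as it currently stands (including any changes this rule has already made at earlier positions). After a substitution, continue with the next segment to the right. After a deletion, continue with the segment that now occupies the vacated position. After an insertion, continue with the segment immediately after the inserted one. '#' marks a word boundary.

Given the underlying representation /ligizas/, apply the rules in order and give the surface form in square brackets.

1 Spirantization: [ligizas] → [lihizas]
2 Syncope: [lihizas] → [lhzas]
3 Progressive Voicing Assimilation: [lhzas] → [lhsas]
4 Final Vowel Raising: no change — [lhsas]

[lhsas]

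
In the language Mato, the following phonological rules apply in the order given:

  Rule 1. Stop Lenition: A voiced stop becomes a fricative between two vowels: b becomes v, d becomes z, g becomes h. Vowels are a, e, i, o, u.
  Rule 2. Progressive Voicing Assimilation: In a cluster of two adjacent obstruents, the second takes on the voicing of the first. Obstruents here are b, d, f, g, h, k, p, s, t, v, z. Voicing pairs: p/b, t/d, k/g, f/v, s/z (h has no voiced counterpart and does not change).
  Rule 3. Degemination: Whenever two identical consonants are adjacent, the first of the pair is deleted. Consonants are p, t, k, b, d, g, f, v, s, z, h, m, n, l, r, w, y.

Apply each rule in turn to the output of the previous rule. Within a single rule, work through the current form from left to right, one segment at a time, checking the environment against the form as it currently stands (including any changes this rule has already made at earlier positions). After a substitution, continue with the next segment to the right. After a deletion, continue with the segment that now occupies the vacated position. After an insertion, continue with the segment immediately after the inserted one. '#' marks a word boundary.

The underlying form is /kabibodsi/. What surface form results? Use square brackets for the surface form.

[kavivodzi]

Rule 1 Stop Lenition: [kabibodsi] → [kavivodsi]
Rule 2 Progressive Voicing Assimilation: [kavivodsi] → [kavivodzi]
Rule 3 Degemination: no change — [kavivodzi]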